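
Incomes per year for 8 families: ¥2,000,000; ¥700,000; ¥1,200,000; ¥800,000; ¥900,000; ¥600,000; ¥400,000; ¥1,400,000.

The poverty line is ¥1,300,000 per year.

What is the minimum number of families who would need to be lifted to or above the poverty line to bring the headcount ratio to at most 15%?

Currently q = 6 of N = 8 are below the line (H = 0.750).
A headcount ratio of at most 15% allows at most ⌊0.15 × 8⌋ = 1 poor families.
So at least 6 − 1 = 5 must be lifted.

5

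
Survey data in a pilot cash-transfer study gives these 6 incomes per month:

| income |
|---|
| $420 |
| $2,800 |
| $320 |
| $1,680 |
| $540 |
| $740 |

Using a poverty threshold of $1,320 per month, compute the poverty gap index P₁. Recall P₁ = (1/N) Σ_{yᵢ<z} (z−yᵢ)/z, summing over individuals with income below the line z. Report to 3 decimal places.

Incomes under z: $320, $420, $540, $740 (q = 4 of N = 6).
Shortfall ratios: (1320−320)/1320 = 0.7576; (1320−420)/1320 = 0.6818; (1320−540)/1320 = 0.5909; (1320−740)/1320 = 0.4394.
Σ = 2.469697. Dividing by the full population N = 6 gives P₁ = 0.412.

0.412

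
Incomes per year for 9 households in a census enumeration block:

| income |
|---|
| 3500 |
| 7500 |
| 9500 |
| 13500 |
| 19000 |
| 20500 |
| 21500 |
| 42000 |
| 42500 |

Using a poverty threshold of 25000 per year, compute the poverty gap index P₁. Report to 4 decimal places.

Below the line: 3500, 7500, 9500, 13500, 19000, 20500, 21500 (q = 7 of N = 9).
Normalized shortfalls: (25000−3500)/25000 = 0.8600; (25000−7500)/25000 = 0.7000; (25000−9500)/25000 = 0.6200; (25000−13500)/25000 = 0.4600; (25000−19000)/25000 = 0.2400; (25000−20500)/25000 = 0.1800; (25000−21500)/25000 = 0.1400.
Σ = 3.200000. Dividing by the full population N = 9 gives P₁ = 0.3556.

0.3556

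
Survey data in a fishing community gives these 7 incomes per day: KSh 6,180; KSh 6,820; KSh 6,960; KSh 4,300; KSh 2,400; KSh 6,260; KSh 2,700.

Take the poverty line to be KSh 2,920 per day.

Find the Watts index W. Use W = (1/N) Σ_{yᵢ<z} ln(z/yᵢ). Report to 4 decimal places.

0.0392

Below z: KSh 2,400, KSh 2,700 (q = 2 of N = 7).
ln(z/y) terms: ln(2920/2400) = 0.1961; ln(2920/2700) = 0.0783.
W = 0.274447 / 7 = 0.0392.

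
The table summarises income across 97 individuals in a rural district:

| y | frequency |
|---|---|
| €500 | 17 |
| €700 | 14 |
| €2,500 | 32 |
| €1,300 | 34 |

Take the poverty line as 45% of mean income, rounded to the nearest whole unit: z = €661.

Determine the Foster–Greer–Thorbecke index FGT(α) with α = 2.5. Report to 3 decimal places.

Poor units: 17×€500 (q = 17 of N = 97).
Shortfall ratios: (661−500)/661 = 0.2436 (×17).
Raised to α = 2.5: 0.02928 (×17).
Sum = 0.497749; FGT(2.5) = 0.497749 / 97 = 0.005.

0.005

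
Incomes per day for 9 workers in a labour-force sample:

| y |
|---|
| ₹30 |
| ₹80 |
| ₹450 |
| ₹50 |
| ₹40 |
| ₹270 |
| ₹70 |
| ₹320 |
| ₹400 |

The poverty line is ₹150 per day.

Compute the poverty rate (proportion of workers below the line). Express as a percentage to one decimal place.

55.6%

5 of the 9 workers have income below ₹150.
H = 5/9 = 55.6%.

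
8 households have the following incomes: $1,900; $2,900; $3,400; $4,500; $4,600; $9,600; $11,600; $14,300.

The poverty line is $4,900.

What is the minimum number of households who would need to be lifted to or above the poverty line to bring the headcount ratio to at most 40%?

2

5 of the 8 households are poor, so H = 5/8 = 0.625.
A headcount ratio of at most 40% allows at most ⌊0.40 × 8⌋ = 3 poor households.
So at least 5 − 3 = 2 must be lifted.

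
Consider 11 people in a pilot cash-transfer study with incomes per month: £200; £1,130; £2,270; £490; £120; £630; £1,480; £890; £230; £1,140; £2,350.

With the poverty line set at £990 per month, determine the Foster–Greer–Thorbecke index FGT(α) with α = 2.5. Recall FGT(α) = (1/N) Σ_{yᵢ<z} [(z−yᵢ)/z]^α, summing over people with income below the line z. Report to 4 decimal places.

Poor units: £120, £200, £230, £490, £630, £890 (q = 6 of N = 11).
Shortfall ratios: (990−120)/990 = 0.8788; (990−200)/990 = 0.7980; (990−230)/990 = 0.7677; (990−490)/990 = 0.5051; (990−630)/990 = 0.3636; (990−890)/990 = 0.1010.
Raised to α = 2.5: 0.72395; 0.56883; 0.51635; 0.18127; 0.07974; 0.00324.
Sum = 2.073387; FGT(2.5) = 2.073387 / 11 = 0.1885.

0.1885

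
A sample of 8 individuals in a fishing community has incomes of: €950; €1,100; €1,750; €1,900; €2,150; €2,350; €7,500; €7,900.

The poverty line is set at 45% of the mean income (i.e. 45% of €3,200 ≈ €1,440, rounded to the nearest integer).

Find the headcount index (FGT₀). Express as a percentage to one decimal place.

2 of the 8 individuals have income below €1,440.
H = 2/8 = 25.0%.

25.0%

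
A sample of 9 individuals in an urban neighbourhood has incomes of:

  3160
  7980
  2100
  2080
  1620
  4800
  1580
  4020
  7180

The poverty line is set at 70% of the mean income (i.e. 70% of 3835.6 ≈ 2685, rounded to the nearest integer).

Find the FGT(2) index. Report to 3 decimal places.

Poor units: 1580, 1620, 2080, 2100 (q = 4 of N = 9).
Relative gaps: (2685−1580)/2685 = 0.4115; (2685−1620)/2685 = 0.3966; (2685−2080)/2685 = 0.2253; (2685−2100)/2685 = 0.2179.
Squared: 0.1694; 0.1573; 0.0508; 0.0475.
Sum = 0.424942; P₂ = 0.424942 / 9 = 0.047.

0.047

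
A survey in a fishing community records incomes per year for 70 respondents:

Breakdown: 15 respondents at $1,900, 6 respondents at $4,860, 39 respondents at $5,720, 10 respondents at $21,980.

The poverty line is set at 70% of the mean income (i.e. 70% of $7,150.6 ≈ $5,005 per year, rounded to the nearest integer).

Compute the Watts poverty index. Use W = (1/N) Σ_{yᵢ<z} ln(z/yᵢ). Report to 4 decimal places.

Below the line: 15×$1,900, 6×$4,860 (q = 21 of N = 70).
Log gaps: ln(5005/1900) = 0.9686 (×15); ln(5005/4860) = 0.0294 (×6).
W = 14.705147 / 70 = 0.2101.

0.2101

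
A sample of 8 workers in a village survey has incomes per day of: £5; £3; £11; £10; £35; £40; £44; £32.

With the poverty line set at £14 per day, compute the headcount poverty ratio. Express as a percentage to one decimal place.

4 of the 8 workers have income below £14.
H = 4/8 = 50.0%.

50.0%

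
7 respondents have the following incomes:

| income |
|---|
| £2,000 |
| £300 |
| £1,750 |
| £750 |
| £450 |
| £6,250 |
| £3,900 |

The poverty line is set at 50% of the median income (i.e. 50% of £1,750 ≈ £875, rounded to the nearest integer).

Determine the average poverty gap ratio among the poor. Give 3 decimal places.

0.429

Below z: £300, £450, £750 (q = 3 of N = 7).
Shortfall ratios (z−y)/z: 0.6571, 0.4857, 0.1429; sum = 1.285714.
I averages over the q = 3 poor units only: 1.285714 / 3 = 0.429.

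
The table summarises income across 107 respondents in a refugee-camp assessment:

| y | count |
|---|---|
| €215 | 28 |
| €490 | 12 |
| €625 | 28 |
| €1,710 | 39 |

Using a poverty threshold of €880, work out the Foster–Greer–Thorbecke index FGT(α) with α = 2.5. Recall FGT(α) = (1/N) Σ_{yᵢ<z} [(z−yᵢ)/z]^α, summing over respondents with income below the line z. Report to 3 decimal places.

Incomes under z: 28×€215, 12×€490, 28×€625 (q = 68 of N = 107).
Shortfall ratios: (880−215)/880 = 0.7557 (×28); (880−490)/880 = 0.4432 (×12); (880−625)/880 = 0.2898 (×28).
Raised to α = 2.5: 0.49642 (×28); 0.13075 (×12); 0.04520 (×28).
Sum = 16.734364; FGT(2.5) = 16.734364 / 107 = 0.156.

0.156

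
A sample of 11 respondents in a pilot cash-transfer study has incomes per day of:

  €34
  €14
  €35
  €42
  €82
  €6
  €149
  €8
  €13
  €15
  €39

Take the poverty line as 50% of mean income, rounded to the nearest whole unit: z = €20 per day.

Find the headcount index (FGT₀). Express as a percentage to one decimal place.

45.5%

5 of the 11 respondents have income below €20.
H = 5/11 = 45.5%.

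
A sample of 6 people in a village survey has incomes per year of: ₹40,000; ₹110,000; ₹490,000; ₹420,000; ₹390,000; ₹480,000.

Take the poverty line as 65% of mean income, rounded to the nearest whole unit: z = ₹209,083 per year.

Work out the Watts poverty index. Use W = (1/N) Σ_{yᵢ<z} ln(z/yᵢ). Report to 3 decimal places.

Below z: ₹40,000, ₹110,000 (q = 2 of N = 6).
Log gaps: ln(209083/40000) = 1.6539; ln(209083/110000) = 0.6423.
W = 2.296103 / 6 = 0.383.

0.383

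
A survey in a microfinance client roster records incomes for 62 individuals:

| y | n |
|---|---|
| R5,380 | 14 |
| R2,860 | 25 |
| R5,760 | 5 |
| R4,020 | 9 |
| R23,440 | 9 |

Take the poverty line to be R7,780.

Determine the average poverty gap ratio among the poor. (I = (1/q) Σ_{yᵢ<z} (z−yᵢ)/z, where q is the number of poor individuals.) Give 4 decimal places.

Below the line: 25×R2,860, 9×R4,020, 14×R5,380, 5×R5,760 (q = 53 of N = 62).
Relative gaps: 0.6324 (×25), 0.4833 (×9), 0.3085 (×14), 0.2596 (×5); sum = 25.776350.
I averages over the q = 53 poor units only: 25.776350 / 53 = 0.4863.

0.4863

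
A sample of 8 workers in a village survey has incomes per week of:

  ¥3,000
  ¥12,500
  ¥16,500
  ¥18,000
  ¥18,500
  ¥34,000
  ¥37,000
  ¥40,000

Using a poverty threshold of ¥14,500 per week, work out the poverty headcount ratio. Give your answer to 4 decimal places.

2 of the 8 workers have income below ¥14,500.
H = 2/8 = 0.2500.

0.2500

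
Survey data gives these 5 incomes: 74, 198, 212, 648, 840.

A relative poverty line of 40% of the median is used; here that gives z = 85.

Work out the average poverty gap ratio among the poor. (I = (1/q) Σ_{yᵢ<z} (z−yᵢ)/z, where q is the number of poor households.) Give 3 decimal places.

Poor units: 74 (q = 1 of N = 5).
Shortfall ratios (z−y)/z: 0.1294; sum = 0.129412.
The income-gap ratio divides by q (the poor only): 0.129412 / 1 = 0.129.

0.129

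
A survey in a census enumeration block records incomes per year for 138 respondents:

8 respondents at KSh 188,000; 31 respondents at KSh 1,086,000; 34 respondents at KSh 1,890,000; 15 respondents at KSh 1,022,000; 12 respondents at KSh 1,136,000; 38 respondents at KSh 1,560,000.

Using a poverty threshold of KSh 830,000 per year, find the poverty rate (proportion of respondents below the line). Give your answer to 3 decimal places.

0.058

8 of the 138 respondents have income below KSh 830,000.
H = 8/138 = 0.058.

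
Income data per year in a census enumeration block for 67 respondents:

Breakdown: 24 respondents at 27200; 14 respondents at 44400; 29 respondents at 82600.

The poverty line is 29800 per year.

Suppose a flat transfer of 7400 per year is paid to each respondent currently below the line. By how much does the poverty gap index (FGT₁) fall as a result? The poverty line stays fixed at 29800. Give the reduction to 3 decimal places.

Before: below the line — 24×27200; poverty gap index (FGT₁) = 0.03125.
After the 7400 transfer: below the line — none; poverty gap index (FGT₁) = 0.00000.
Reduction = 0.03125 − 0.00000 = 0.031.

0.031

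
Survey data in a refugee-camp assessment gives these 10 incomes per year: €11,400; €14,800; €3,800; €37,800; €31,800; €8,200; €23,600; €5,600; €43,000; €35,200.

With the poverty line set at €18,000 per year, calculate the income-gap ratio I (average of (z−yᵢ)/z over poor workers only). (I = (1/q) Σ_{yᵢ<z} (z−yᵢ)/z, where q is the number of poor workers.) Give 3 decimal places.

Below the line: €3,800, €5,600, €8,200, €11,400, €14,800 (q = 5 of N = 10).
Shortfall ratios (z−y)/z: 0.7889, 0.6889, 0.5444, 0.3667, 0.1778; sum = 2.566667.
The income-gap ratio divides by q (the poor only): 2.566667 / 5 = 0.513.

0.513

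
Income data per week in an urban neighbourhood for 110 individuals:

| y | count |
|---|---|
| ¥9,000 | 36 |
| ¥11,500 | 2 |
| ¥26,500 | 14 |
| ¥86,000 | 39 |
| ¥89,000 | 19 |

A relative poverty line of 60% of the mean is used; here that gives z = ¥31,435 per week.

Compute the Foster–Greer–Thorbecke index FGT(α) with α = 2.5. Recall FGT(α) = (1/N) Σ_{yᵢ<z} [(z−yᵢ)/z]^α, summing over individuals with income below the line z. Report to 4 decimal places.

0.1479

Below z: 36×¥9,000, 2×¥11,500, 14×¥26,500 (q = 52 of N = 110).
Normalized shortfalls: (31435−9000)/31435 = 0.7137 (×36); (31435−11500)/31435 = 0.6342 (×2); (31435−26500)/31435 = 0.1570 (×14).
Raised to α = 2.5: 0.43031 (×36); 0.32026 (×2); 0.00977 (×14).
Sum = 16.268403; FGT(2.5) = 16.268403 / 110 = 0.1479.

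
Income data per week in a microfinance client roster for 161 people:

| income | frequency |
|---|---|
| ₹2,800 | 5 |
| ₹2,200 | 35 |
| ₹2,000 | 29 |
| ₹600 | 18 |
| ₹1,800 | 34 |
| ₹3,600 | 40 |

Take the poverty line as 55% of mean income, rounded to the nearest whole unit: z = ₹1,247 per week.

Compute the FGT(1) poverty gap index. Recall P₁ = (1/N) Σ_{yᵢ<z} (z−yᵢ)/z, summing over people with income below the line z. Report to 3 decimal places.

0.058

Below the line: 18×₹600 (q = 18 of N = 161).
Shortfall ratios: (1247−600)/1247 = 0.5188 (×18).
Sum of shortfalls = 9.339214; P₁ averages over all N: 9.339214 / 161 = 0.058.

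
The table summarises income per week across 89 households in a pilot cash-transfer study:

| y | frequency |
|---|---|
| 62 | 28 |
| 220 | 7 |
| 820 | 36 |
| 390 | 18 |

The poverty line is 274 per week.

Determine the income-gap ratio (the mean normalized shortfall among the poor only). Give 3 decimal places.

Below the line: 28×62, 7×220 (q = 35 of N = 89).
Shortfall ratios (z−y)/z: 0.7737 (×28), 0.1971 (×7); sum = 23.043796.
I averages over the q = 35 poor units only: 23.043796 / 35 = 0.658.

0.658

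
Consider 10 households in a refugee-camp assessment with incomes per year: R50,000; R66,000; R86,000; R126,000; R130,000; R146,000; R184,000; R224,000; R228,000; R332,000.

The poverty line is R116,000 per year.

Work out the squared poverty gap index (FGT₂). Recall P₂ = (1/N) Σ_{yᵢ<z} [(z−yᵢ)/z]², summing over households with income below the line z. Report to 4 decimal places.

0.0576

Incomes under z: R50,000, R66,000, R86,000 (q = 3 of N = 10).
Shortfall ratios: (116000−50000)/116000 = 0.5690; (116000−66000)/116000 = 0.4310; (116000−86000)/116000 = 0.2586.
Squared: 0.3237; 0.1858; 0.0669.
Sum = 0.576397; P₂ = 0.576397 / 10 = 0.0576.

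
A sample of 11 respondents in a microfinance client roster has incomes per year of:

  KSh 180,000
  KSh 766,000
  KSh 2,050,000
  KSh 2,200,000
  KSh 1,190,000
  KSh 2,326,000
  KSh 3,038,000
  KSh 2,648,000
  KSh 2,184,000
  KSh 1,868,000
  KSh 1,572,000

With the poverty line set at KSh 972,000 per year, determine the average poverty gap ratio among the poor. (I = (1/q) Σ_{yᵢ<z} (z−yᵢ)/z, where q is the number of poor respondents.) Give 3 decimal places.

Incomes under z: KSh 180,000, KSh 766,000 (q = 2 of N = 11).
Relative gaps: 0.8148, 0.2119; sum = 1.026749.
I averages over the q = 2 poor units only: 1.026749 / 2 = 0.513.

0.513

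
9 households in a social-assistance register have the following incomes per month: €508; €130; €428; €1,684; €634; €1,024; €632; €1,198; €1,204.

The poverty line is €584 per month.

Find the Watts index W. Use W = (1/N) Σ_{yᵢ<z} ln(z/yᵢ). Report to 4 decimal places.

Poor units: €130, €428, €508 (q = 3 of N = 9).
ln(z/y) terms: ln(584/130) = 1.5024; ln(584/428) = 0.3108; ln(584/508) = 0.1394.
W = 1.952564 / 9 = 0.2170.

0.2170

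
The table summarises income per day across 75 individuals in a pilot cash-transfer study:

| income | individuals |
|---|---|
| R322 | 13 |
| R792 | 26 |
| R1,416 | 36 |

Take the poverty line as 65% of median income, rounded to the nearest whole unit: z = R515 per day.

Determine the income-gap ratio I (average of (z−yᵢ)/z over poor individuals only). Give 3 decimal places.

Below the line: 13×R322 (q = 13 of N = 75).
Relative gaps: 0.3748 (×13); sum = 4.871845.
I averages over the q = 13 poor units only: 4.871845 / 13 = 0.375.

0.375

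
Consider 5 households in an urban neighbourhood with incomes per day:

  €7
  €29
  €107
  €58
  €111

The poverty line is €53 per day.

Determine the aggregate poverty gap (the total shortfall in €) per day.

€70

Below z: €7, €29 (q = 2 of N = 5).
Individual gaps: 53−7 = 46; 53−29 = 24.
Aggregate gap = €70.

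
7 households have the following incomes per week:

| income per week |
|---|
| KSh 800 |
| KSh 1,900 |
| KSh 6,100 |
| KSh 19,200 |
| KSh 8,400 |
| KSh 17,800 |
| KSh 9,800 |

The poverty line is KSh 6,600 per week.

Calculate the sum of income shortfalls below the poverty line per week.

KSh 11,000

Below the line: KSh 800, KSh 1,900, KSh 6,100 (q = 3 of N = 7).
Individual gaps: 6600−800 = 5800; 6600−1900 = 4700; 6600−6100 = 500.
Aggregate gap = KSh 11,000.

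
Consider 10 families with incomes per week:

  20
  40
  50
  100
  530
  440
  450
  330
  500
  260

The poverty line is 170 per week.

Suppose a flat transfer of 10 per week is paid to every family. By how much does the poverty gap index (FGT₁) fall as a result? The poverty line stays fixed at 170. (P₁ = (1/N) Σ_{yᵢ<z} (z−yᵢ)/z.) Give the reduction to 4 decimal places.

Before: below the line — 20, 40, 50, 100; poverty gap index (FGT₁) = 0.276471.
After the 10 transfer: below the line — 30, 50, 60, 110; poverty gap index (FGT₁) = 0.252941.
Reduction = 0.276471 − 0.252941 = 0.0235.

0.0235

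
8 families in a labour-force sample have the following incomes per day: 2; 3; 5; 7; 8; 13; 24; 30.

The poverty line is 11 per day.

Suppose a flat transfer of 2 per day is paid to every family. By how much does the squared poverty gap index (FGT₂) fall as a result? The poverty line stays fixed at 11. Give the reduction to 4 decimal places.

Before: below the line — 2, 3, 5, 7, 8; squared poverty gap index (FGT₂) = 0.212810.
After the 2 transfer: below the line — 4, 5, 7, 9, 10; squared poverty gap index (FGT₂) = 0.109504.
Reduction = 0.212810 − 0.109504 = 0.1033.

0.1033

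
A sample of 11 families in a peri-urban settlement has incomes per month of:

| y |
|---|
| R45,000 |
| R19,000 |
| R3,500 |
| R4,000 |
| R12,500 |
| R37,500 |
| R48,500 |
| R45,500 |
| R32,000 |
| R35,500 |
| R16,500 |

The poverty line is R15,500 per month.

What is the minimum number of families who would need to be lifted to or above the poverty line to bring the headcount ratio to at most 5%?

3

3 of the 11 families are poor, so H = 3/11 = 0.273.
A headcount ratio of at most 5% allows at most ⌊0.05 × 11⌋ = 0 poor families.
So at least 3 − 0 = 3 must be lifted.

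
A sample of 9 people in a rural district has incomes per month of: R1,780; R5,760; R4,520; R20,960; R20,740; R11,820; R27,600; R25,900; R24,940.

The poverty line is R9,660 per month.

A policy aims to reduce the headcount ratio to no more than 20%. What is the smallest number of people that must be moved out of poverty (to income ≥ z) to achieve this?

3 of the 9 people are poor, so H = 3/9 = 0.333.
A headcount ratio of at most 20% allows at most ⌊0.20 × 9⌋ = 1 poor people.
So at least 3 − 1 = 2 must be lifted.

2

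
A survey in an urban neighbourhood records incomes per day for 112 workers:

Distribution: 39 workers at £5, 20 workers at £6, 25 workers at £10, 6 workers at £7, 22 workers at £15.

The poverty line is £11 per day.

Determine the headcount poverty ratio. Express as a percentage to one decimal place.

80.4%

90 of the 112 workers have income below £11.
H = 90/112 = 80.4%.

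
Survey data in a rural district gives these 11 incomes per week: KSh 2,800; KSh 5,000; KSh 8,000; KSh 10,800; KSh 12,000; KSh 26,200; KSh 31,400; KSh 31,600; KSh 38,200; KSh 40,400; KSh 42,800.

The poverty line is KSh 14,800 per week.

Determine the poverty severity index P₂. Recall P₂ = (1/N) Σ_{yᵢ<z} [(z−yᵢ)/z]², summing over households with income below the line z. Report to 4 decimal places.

Below the line: KSh 2,800, KSh 5,000, KSh 8,000, KSh 10,800, KSh 12,000 (q = 5 of N = 11).
Relative gaps: (14800−2800)/14800 = 0.8108; (14800−5000)/14800 = 0.6622; (14800−8000)/14800 = 0.4595; (14800−10800)/14800 = 0.2703; (14800−12000)/14800 = 0.1892.
Squared: 0.6574; 0.4385; 0.2111; 0.0730; 0.0358.
Sum = 1.415814; P₂ = 1.415814 / 11 = 0.1287.

0.1287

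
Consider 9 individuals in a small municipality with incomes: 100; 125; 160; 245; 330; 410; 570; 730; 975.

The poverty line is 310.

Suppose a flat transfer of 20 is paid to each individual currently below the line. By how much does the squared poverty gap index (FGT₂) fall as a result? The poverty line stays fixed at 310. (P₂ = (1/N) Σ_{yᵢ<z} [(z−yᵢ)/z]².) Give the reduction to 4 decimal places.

0.0264

Before: below the line — 100, 125, 160, 245; squared poverty gap index (FGT₂) = 0.121459.
After the 20 transfer: below the line — 120, 145, 180, 265; squared poverty gap index (FGT₂) = 0.095098.
Reduction = 0.121459 − 0.095098 = 0.0264.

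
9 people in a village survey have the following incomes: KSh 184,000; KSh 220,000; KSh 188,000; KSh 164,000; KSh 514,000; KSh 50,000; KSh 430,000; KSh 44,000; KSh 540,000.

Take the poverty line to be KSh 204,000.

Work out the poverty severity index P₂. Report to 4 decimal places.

0.1377

Below the line: KSh 44,000, KSh 50,000, KSh 164,000, KSh 184,000, KSh 188,000 (q = 5 of N = 9).
Normalized shortfalls: (204000−44000)/204000 = 0.7843; (204000−50000)/204000 = 0.7549; (204000−164000)/204000 = 0.1961; (204000−184000)/204000 = 0.0980; (204000−188000)/204000 = 0.0784.
Squared: 0.6151; 0.5699; 0.0384; 0.0096; 0.0062.
Sum = 1.239235; P₂ = 1.239235 / 9 = 0.1377.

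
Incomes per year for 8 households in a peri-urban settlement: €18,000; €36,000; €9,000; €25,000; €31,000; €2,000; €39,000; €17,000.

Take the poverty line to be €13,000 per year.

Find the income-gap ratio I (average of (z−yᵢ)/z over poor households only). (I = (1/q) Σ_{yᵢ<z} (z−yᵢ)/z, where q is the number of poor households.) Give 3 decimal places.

Below z: €2,000, €9,000 (q = 2 of N = 8).
Shortfall ratios (z−y)/z: 0.8462, 0.3077; sum = 1.153846.
I averages over the q = 2 poor units only: 1.153846 / 2 = 0.577.

0.577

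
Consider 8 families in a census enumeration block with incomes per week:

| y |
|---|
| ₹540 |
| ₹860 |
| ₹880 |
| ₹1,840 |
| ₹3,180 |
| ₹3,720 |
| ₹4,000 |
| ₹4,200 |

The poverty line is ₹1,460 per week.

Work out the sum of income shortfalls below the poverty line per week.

₹2,100

Incomes under z: ₹540, ₹860, ₹880 (q = 3 of N = 8).
Individual gaps: 1460−540 = 920; 1460−860 = 600; 1460−880 = 580.
Aggregate gap = ₹2,100.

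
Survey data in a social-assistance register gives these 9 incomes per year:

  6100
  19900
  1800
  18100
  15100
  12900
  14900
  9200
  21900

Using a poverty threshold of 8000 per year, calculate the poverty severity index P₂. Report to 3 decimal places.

0.073

Incomes under z: 1800, 6100 (q = 2 of N = 9).
Normalized shortfalls: (8000−1800)/8000 = 0.7750; (8000−6100)/8000 = 0.2375.
Squared: 0.6006; 0.0564.
Sum = 0.657031; P₂ = 0.657031 / 9 = 0.073.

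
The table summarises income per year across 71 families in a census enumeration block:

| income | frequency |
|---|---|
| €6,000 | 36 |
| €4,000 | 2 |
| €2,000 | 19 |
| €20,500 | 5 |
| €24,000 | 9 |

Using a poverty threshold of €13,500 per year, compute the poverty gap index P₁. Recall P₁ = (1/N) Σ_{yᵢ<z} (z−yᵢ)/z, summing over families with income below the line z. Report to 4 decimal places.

Poor units: 19×€2,000, 2×€4,000, 36×€6,000 (q = 57 of N = 71).
Shortfall ratios: (13500−2000)/13500 = 0.8519 (×19); (13500−4000)/13500 = 0.7037 (×2); (13500−6000)/13500 = 0.5556 (×36).
Sum of shortfalls = 37.592593; P₁ averages over all N: 37.592593 / 71 = 0.5295.

0.5295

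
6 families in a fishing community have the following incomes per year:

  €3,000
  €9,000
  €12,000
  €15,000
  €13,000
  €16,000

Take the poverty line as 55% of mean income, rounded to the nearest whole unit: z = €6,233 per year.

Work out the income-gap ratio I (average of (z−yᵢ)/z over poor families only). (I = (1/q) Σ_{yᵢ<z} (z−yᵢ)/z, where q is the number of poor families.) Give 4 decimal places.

Below the line: €3,000 (q = 1 of N = 6).
Relative gaps: 0.5187; sum = 0.518691.
I averages over the q = 1 poor units only: 0.518691 / 1 = 0.5187.

0.5187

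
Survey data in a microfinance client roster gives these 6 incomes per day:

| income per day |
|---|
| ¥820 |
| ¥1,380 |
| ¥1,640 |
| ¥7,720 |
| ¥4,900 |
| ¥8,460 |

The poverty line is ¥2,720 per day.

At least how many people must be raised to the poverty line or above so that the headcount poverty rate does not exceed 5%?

3

3 of the 6 people are poor, so H = 3/6 = 0.500.
A headcount ratio of at most 5% allows at most ⌊0.05 × 6⌋ = 0 poor people.
So at least 3 − 0 = 3 must be lifted.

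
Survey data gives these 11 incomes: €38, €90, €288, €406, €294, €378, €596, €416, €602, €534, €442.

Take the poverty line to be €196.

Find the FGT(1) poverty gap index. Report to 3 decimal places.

0.122

Below z: €38, €90 (q = 2 of N = 11).
Gap ratios (z−y)/z: (196−38)/196 = 0.8061; (196−90)/196 = 0.5408.
Sum of shortfalls = 1.346939; P₁ averages over all N: 1.346939 / 11 = 0.122.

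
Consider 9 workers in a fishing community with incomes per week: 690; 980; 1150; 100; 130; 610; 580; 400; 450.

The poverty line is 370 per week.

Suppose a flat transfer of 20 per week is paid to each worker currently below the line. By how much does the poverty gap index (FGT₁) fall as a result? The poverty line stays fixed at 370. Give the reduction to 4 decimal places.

0.0120

Before: below the line — 100, 130; poverty gap index (FGT₁) = 0.153153.
After the 20 transfer: below the line — 120, 150; poverty gap index (FGT₁) = 0.141141.
Reduction = 0.153153 − 0.141141 = 0.0120.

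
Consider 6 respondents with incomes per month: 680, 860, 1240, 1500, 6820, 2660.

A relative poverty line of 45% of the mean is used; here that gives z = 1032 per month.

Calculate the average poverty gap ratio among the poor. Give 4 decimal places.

0.2539

Below the line: 680, 860 (q = 2 of N = 6).
Relative gaps: 0.3411, 0.1667; sum = 0.507752.
I averages over the q = 2 poor units only: 0.507752 / 2 = 0.2539.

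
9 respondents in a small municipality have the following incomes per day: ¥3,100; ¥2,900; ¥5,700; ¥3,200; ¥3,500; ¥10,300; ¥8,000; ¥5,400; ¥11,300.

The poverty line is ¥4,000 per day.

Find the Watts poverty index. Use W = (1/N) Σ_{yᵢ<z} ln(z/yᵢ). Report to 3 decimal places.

Below the line: ¥2,900, ¥3,100, ¥3,200, ¥3,500 (q = 4 of N = 9).
Log shortfalls: ln(4000/2900) = 0.3216; ln(4000/3100) = 0.2549; ln(4000/3200) = 0.2231; ln(4000/3500) = 0.1335.
W = 0.933151 / 9 = 0.104.

0.104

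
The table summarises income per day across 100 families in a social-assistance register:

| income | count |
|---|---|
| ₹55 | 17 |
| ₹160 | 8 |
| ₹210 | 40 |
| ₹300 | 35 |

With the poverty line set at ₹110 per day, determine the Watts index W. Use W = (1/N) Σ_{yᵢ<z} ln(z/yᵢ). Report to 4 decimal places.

0.1178

Poor units: 17×₹55 (q = 17 of N = 100).
ln(z/y) terms: ln(110/55) = 0.6931 (×17).
W = 11.783502 / 100 = 0.1178.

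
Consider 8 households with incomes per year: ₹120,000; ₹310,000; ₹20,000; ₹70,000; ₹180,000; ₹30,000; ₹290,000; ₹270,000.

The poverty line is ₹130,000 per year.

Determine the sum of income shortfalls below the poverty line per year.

₹280,000

Below the line: ₹20,000, ₹30,000, ₹70,000, ₹120,000 (q = 4 of N = 8).
Individual gaps: 130000−20000 = 110000; 130000−30000 = 100000; 130000−70000 = 60000; 130000−120000 = 10000.
Aggregate gap = ₹280,000.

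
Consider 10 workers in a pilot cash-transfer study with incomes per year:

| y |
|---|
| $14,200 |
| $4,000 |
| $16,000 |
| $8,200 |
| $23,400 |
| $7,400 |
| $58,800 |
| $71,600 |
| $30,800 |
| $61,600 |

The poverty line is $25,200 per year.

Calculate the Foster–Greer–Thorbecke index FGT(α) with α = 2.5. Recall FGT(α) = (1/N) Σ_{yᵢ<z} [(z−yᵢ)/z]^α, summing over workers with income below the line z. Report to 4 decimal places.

0.1650

Below z: $4,000, $7,400, $8,200, $14,200, $16,000, $23,400 (q = 6 of N = 10).
Normalized shortfalls: (25200−4000)/25200 = 0.8413; (25200−7400)/25200 = 0.7063; (25200−8200)/25200 = 0.6746; (25200−14200)/25200 = 0.4365; (25200−16000)/25200 = 0.3651; (25200−23400)/25200 = 0.0714.
Raised to α = 2.5: 0.64914; 0.41932; 0.37378; 0.12589; 0.08053; 0.00136.
Sum = 1.650029; FGT(2.5) = 1.650029 / 10 = 0.1650.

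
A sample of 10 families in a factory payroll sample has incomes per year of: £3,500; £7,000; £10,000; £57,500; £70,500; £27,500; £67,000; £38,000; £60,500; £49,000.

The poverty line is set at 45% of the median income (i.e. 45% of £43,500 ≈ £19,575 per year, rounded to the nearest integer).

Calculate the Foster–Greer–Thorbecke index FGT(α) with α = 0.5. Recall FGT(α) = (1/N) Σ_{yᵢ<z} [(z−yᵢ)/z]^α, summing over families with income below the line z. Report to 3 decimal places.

0.241

Below z: £3,500, £7,000, £10,000 (q = 3 of N = 10).
Relative gaps: (19575−3500)/19575 = 0.8212; (19575−7000)/19575 = 0.6424; (19575−10000)/19575 = 0.4891.
Raised to α = 0.5: 0.90620; 0.80150; 0.69939.
Sum = 2.407089; FGT(0.5) = 2.407089 / 10 = 0.241.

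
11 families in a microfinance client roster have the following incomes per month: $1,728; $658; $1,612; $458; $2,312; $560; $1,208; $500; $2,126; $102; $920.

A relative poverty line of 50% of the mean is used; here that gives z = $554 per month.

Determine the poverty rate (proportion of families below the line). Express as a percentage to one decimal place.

3 of the 11 families have income below $554.
H = 3/11 = 27.3%.

27.3%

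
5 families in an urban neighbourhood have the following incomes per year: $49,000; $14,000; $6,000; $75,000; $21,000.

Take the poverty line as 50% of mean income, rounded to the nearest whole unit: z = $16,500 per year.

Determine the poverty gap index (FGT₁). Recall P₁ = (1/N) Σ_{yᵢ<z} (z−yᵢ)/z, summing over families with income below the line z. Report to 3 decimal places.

0.158

Incomes under z: $6,000, $14,000 (q = 2 of N = 5).
Shortfall ratios: (16500−6000)/16500 = 0.6364; (16500−14000)/16500 = 0.1515.
Sum of shortfalls = 0.787879; P₁ averages over all N: 0.787879 / 5 = 0.158.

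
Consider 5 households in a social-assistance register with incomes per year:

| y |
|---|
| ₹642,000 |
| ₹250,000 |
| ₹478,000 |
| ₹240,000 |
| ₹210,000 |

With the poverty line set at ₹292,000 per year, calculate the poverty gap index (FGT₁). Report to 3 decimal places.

Poor units: ₹210,000, ₹240,000, ₹250,000 (q = 3 of N = 5).
Shortfall ratios: (292000−210000)/292000 = 0.2808; (292000−240000)/292000 = 0.1781; (292000−250000)/292000 = 0.1438.
Sum of shortfalls = 0.602740; P₁ averages over all N: 0.602740 / 5 = 0.121.

0.121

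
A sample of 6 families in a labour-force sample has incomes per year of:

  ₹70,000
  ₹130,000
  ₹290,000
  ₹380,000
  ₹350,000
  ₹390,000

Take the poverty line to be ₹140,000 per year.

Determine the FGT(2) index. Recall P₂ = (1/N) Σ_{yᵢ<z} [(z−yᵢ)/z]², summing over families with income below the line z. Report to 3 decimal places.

Below z: ₹70,000, ₹130,000 (q = 2 of N = 6).
Normalized shortfalls: (140000−70000)/140000 = 0.5000; (140000−130000)/140000 = 0.0714.
Squared: 0.2500; 0.0051.
Sum = 0.255102; P₂ = 0.255102 / 6 = 0.043.

0.043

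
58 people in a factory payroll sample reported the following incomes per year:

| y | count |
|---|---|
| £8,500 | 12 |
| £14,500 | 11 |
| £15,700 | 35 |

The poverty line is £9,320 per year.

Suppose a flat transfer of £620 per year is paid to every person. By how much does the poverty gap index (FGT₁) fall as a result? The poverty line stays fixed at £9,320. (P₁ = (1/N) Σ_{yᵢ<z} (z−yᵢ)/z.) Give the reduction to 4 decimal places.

Before: below the line — 12×£8,500; poverty gap index (FGT₁) = 0.018203.
After the £620 transfer: below the line — 12×£9,120; poverty gap index (FGT₁) = 0.004440.
Reduction = 0.018203 − 0.004440 = 0.0138.

0.0138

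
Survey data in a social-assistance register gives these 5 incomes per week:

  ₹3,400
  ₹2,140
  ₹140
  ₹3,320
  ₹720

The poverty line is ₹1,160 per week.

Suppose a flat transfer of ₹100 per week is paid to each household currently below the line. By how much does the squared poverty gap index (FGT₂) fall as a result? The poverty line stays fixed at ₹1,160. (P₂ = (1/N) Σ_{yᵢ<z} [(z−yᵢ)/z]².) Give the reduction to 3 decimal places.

0.040

Before: below the line — ₹140, ₹720; squared poverty gap index (FGT₂) = 0.18341.
After the ₹100 transfer: below the line — ₹240, ₹820; squared poverty gap index (FGT₂) = 0.14298.
Reduction = 0.18341 − 0.14298 = 0.040.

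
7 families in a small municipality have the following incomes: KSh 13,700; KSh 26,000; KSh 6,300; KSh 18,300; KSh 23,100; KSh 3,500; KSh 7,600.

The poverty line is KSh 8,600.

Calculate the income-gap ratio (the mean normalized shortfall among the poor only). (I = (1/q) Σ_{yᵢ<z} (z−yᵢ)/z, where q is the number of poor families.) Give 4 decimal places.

Incomes under z: KSh 3,500, KSh 6,300, KSh 7,600 (q = 3 of N = 7).
Shortfall ratios (z−y)/z: 0.5930, 0.2674, 0.1163; sum = 0.976744.
The income-gap ratio divides by q (the poor only): 0.976744 / 3 = 0.3256.

0.3256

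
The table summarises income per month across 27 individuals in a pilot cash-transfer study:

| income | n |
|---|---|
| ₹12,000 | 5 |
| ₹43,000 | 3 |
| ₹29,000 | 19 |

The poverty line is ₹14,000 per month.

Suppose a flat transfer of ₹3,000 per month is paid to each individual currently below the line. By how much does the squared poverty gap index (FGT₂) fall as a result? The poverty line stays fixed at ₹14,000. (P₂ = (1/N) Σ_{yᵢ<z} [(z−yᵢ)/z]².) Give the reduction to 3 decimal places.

0.004

Before: below the line — 5×₹12,000; squared poverty gap index (FGT₂) = 0.00378.
After the ₹3,000 transfer: below the line — none; squared poverty gap index (FGT₂) = 0.00000.
Reduction = 0.00378 − 0.00000 = 0.004.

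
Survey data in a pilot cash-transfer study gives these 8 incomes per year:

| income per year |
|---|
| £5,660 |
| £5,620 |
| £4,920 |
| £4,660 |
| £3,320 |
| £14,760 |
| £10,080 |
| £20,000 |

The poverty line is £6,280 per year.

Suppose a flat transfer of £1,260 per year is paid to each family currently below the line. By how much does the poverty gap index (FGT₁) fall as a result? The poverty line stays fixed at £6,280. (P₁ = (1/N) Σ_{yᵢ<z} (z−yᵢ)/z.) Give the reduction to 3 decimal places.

0.101

Before: below the line — £3,320, £4,660, £4,920, £5,620, £5,660; poverty gap index (FGT₁) = 0.14371.
After the £1,260 transfer: below the line — £4,580, £5,920, £6,180; poverty gap index (FGT₁) = 0.04299.
Reduction = 0.14371 − 0.04299 = 0.101.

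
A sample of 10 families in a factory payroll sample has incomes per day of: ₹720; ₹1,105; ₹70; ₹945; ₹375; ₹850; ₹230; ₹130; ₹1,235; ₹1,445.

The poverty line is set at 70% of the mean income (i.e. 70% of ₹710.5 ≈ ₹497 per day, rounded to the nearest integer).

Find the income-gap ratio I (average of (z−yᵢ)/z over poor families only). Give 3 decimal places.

Below the line: ₹70, ₹130, ₹230, ₹375 (q = 4 of N = 10).
Relative gaps: 0.8592, 0.7384, 0.5372, 0.2455; sum = 2.380282.
I averages over the q = 4 poor units only: 2.380282 / 4 = 0.595.

0.595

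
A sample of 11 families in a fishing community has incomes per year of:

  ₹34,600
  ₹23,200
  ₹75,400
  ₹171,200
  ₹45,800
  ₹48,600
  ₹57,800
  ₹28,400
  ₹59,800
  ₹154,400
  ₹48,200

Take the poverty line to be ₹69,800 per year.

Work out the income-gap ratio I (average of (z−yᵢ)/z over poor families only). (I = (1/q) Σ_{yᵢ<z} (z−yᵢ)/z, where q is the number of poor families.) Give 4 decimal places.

Below z: ₹23,200, ₹28,400, ₹34,600, ₹45,800, ₹48,200, ₹48,600, ₹57,800, ₹59,800 (q = 8 of N = 11).
Relative gaps: 0.6676, 0.5931, 0.5043, 0.3438, 0.3095, 0.3037, 0.1719, 0.1433; sum = 3.037249.
I averages over the q = 8 poor units only: 3.037249 / 8 = 0.3797.

0.3797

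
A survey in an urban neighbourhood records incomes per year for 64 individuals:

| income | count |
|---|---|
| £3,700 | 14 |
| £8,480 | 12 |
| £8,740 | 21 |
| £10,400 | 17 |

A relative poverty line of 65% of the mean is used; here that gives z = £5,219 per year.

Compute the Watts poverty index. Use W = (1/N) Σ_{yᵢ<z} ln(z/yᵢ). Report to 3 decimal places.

Below z: 14×£3,700 (q = 14 of N = 64).
Log shortfalls: ln(5219/3700) = 0.3440 (×14).
W = 4.815622 / 64 = 0.075.

0.075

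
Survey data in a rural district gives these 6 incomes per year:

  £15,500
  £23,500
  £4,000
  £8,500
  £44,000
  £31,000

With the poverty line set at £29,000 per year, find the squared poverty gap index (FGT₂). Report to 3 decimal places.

0.249

Poor units: £4,000, £8,500, £15,500, £23,500 (q = 4 of N = 6).
Normalized shortfalls: (29000−4000)/29000 = 0.8621; (29000−8500)/29000 = 0.7069; (29000−15500)/29000 = 0.4655; (29000−23500)/29000 = 0.1897.
Squared: 0.7432; 0.4997; 0.2167; 0.0360.
Sum = 1.495541; P₂ = 1.495541 / 6 = 0.249.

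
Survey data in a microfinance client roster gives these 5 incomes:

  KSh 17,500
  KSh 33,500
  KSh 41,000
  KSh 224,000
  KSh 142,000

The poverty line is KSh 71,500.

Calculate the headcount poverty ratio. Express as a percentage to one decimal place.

60.0%

3 of the 5 respondents have income below KSh 71,500.
H = 3/5 = 60.0%.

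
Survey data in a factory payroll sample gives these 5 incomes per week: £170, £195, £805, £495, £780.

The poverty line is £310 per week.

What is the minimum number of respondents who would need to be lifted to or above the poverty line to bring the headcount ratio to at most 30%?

1

2 of the 5 respondents are poor, so H = 2/5 = 0.400.
A headcount ratio of at most 30% allows at most ⌊0.30 × 5⌋ = 1 poor respondents.
So at least 2 − 1 = 1 must be lifted.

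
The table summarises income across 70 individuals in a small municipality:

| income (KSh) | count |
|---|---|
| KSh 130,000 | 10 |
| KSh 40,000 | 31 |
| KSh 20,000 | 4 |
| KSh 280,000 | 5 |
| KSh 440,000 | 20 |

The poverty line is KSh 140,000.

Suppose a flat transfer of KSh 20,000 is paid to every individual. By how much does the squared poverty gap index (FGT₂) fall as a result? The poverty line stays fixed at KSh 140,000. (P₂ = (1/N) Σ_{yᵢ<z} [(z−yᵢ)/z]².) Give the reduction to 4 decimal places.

0.0949

Before: below the line — 4×KSh 20,000, 31×KSh 40,000, 10×KSh 130,000; squared poverty gap index (FGT₂) = 0.268659.
After the KSh 20,000 transfer: below the line — 4×KSh 40,000, 31×KSh 60,000; squared poverty gap index (FGT₂) = 0.173761.
Reduction = 0.268659 − 0.173761 = 0.0949.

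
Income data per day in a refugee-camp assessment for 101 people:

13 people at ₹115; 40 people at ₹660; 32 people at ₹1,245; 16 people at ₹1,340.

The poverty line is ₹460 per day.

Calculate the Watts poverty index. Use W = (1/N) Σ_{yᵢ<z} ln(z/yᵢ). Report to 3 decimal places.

0.178

Below z: 13×₹115 (q = 13 of N = 101).
Log gaps: ln(460/115) = 1.3863 (×13).
W = 18.021827 / 101 = 0.178.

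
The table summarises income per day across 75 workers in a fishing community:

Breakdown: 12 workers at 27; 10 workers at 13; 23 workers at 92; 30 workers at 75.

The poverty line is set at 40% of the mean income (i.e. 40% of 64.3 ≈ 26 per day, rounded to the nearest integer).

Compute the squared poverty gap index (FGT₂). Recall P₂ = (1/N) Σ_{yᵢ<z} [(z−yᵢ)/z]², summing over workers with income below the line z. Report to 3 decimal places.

Incomes under z: 10×13 (q = 10 of N = 75).
Gap ratios (z−y)/z: (26−13)/26 = 0.5000 (×10).
Squared: 0.2500 (×10).
Sum = 2.500000; P₂ = 2.500000 / 75 = 0.033.

0.033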